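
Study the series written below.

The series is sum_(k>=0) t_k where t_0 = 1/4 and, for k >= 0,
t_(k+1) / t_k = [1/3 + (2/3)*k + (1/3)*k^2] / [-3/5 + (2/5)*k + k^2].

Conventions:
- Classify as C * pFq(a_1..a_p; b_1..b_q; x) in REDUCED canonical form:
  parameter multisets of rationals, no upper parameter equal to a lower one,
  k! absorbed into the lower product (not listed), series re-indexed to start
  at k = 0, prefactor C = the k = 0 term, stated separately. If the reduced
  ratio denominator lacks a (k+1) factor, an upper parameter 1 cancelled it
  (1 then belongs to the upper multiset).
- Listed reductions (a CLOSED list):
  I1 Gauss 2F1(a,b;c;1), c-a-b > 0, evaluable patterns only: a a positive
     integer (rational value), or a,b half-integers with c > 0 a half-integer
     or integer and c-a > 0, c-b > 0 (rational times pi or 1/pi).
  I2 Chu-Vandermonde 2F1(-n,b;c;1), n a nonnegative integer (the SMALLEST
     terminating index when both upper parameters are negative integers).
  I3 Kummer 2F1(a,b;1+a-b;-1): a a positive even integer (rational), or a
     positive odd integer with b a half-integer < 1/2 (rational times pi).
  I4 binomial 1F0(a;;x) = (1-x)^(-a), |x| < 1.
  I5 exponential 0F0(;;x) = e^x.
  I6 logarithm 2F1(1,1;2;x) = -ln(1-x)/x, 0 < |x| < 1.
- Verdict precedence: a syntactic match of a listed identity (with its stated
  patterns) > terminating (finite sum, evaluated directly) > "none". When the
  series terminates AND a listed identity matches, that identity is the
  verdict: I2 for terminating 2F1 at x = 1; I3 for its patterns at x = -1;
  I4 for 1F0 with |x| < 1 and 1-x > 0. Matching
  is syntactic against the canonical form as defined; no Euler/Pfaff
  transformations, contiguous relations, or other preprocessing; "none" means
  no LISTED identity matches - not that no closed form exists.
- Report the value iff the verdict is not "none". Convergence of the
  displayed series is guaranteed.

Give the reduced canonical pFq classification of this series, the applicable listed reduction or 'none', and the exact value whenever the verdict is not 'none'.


The series (x = 1/3) is 2F1: upper {1, 1}, lower {-3/5}, prefactor 1/4. Verdict: no listed reduction: x = 1/3 and upper {1, 1} fail every I1-I6 pattern.

First insight: t_0 being 1/4, roots of the ratio polynomials (C = 1/4, x = 1/3) are the negated parameters.
Adjacent-term ratio: r(k) = (1/3) * (k+1) (k+1) / [(k-3/5) (k+1)] - rational in k, leading ratio (1/3); with t_0 = 1/4, classification follows.


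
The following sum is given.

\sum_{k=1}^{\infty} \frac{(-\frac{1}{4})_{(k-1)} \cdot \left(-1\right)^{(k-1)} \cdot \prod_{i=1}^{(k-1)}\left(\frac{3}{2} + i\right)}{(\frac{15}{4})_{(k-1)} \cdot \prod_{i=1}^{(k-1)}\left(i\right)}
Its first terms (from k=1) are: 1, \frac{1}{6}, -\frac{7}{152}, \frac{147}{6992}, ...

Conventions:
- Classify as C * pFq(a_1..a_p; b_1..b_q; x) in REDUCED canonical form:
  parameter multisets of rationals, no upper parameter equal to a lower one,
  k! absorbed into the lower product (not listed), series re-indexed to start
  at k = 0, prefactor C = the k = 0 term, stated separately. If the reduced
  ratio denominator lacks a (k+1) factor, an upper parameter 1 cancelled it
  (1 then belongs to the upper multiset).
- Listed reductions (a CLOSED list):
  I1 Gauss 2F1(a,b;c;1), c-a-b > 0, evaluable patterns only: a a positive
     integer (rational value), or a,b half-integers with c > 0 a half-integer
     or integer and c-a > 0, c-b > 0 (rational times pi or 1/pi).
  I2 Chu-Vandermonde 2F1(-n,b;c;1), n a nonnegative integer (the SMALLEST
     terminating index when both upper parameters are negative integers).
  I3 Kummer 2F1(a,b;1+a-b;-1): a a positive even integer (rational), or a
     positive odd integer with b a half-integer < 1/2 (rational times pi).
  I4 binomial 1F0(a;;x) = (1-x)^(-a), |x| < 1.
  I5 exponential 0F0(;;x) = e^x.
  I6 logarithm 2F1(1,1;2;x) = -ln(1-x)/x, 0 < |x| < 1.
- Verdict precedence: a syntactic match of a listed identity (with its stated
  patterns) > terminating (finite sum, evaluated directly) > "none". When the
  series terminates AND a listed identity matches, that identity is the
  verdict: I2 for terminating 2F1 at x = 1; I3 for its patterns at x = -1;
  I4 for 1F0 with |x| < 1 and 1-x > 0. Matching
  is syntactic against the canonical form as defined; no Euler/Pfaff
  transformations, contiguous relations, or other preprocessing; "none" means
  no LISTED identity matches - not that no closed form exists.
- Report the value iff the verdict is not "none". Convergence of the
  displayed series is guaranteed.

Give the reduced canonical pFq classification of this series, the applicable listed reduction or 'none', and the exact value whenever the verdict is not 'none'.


Canonical form: C = 1 times 2F1 with upper {-\frac{1}{4}, \frac{5}{2}}, lower {\frac{15}{4}}, x = -1. Verdict: none. A 2F1 with upper {-\frac{1}{4}, \frac{5}{2}} fits none of I1-I6 at x = -1; the sum runs forever.

Structural cue: x = -1 and the running product (C = 1, x = -1) telescopes to a rising factorial.
Step ratio: r(k) = -1 * (k-\frac{1}{4}) (k+\frac{5}{2}) / [(k+\frac{15}{4}) (k+1)] - rational in k. x = -1; t_0 = 1; negate the roots.


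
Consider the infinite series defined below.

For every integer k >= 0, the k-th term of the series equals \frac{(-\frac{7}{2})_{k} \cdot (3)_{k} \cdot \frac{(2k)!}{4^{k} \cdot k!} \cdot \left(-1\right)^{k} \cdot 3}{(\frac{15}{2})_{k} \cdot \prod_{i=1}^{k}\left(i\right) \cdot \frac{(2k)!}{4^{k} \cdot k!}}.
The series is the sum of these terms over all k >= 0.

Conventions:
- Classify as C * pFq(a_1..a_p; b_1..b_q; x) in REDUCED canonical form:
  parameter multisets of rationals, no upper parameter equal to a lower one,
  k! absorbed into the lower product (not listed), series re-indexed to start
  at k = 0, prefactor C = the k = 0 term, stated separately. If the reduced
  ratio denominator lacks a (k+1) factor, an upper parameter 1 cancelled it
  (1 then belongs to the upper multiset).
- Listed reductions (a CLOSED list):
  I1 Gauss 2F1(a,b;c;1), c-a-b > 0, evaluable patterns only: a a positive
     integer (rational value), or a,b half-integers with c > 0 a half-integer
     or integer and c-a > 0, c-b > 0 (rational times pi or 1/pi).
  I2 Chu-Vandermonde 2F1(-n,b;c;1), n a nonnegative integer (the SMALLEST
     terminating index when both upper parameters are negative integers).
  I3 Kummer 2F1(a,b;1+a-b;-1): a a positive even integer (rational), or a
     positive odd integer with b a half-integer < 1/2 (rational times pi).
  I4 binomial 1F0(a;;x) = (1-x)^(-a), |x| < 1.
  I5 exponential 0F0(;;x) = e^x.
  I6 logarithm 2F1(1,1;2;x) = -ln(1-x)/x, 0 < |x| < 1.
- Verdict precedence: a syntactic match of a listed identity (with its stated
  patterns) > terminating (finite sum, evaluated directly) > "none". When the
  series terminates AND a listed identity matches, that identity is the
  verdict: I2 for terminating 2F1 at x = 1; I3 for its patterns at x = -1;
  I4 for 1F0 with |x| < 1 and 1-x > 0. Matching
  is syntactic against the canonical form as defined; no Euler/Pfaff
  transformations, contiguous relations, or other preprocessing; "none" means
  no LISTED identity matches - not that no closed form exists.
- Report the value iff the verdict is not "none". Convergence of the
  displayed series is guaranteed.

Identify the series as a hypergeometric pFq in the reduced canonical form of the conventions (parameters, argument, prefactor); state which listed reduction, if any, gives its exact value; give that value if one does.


Classification (C = 3): 2F1 with upper {-\frac{7}{2}, 3}, lower {\frac{15}{2}}, argument x = -1. Verdict (x = -1): Kummer (I3) applies (x = -1; c = \frac{15}{2} equals 1+a-b for upper {-\frac{7}{2}, 3}: listed pattern). Its exact value is \frac{27027}{8192} \cdot \pi.

First insight: x = -1 and the product of the first k integers (prefactor 3) is k!.
Adjacent-term ratio: r(k) = -1 * (k-\frac{7}{2}) (k+3) / [(k+\frac{15}{2}) (k+1)] ; factor over Q: parameters, x = -1, and C = 3.


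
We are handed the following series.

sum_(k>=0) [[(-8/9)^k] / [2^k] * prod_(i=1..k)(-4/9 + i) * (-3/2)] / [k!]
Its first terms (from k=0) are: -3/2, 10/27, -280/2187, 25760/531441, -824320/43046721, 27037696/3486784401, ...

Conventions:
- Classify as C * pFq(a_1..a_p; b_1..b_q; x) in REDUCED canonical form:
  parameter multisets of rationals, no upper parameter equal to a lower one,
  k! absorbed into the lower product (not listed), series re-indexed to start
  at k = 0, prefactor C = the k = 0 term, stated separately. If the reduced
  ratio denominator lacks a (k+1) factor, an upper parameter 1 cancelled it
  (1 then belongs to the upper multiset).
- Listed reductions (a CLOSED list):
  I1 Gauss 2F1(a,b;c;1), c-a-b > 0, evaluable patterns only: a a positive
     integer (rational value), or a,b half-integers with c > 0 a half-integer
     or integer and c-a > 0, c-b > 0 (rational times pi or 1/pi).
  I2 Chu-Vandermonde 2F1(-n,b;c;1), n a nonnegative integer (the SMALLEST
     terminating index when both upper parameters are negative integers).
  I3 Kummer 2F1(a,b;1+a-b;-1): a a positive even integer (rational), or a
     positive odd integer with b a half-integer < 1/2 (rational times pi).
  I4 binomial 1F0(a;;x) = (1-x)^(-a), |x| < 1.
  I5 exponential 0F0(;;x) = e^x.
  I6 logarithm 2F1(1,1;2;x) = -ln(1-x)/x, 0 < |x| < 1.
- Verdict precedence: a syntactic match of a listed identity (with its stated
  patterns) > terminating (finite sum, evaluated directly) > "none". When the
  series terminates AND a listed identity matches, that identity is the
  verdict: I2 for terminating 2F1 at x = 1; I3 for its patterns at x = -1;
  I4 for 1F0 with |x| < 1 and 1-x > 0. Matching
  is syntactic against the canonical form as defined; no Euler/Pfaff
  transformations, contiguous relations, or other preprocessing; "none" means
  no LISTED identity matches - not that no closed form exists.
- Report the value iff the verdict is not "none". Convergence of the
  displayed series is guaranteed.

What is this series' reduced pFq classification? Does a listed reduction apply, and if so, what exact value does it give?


With C = -3/2: the canonical form is 1F0(5/9; -; -4/9). Verdict (x = -4/9): the I4 binomial reduction applies (the 1F0 binomial series: exponent -5/9, x = -4/9). Its exact value is (-3/2) * (13/9)^(-5/9).

First insight: with t_0 = -3/2, the two k-th powers (C = -3/2, x = -4/9) combine into one argument.
Ratio: r(k) = (-4/9) * (k+5/9) / [(k+1)] - rational in k, leading ratio (-4/9); with t_0 = -3/2, classification follows.


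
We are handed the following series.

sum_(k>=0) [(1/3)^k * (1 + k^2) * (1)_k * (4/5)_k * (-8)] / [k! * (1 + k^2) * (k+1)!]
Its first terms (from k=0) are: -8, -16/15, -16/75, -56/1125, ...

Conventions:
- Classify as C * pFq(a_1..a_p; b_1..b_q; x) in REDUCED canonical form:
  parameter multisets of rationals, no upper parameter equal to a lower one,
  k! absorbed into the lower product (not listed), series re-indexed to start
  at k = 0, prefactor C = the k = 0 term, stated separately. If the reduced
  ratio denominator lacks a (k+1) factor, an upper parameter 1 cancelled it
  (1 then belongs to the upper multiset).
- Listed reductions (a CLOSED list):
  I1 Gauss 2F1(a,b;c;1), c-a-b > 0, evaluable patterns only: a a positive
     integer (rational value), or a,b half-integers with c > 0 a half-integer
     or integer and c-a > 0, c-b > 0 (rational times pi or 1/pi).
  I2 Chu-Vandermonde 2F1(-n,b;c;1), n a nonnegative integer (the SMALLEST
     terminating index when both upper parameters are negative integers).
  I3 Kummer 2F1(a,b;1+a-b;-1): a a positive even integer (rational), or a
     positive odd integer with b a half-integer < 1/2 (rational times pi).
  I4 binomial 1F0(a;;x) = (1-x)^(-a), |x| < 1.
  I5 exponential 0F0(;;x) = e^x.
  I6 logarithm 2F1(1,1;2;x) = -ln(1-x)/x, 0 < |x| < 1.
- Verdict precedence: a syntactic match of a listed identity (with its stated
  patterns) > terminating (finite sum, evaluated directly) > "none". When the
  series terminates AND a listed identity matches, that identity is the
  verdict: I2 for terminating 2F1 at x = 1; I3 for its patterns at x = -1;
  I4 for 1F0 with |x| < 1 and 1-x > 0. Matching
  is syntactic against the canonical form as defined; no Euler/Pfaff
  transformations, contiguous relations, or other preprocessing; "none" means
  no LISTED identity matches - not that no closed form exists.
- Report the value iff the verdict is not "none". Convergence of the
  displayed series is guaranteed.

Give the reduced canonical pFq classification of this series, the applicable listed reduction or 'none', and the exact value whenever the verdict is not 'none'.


First insight: from the first term -8: the denominator's factorial ratio (prefactor -8) is a lower Pochhammer.
Step ratio: r(k) = (1/3) * (k+4/5) (k+1) / [(k+2) (k+1)] - poly over poly, x = (1/3) from leading terms; C = -8 at k = 0.

At argument 1/3: a 2F1 with upper {4/5, 1}, lower {2}, scaled by C = -8. Verdict: none. Every listed pattern misses the 2F1 form at 1/3, upper {4/5, 1}.


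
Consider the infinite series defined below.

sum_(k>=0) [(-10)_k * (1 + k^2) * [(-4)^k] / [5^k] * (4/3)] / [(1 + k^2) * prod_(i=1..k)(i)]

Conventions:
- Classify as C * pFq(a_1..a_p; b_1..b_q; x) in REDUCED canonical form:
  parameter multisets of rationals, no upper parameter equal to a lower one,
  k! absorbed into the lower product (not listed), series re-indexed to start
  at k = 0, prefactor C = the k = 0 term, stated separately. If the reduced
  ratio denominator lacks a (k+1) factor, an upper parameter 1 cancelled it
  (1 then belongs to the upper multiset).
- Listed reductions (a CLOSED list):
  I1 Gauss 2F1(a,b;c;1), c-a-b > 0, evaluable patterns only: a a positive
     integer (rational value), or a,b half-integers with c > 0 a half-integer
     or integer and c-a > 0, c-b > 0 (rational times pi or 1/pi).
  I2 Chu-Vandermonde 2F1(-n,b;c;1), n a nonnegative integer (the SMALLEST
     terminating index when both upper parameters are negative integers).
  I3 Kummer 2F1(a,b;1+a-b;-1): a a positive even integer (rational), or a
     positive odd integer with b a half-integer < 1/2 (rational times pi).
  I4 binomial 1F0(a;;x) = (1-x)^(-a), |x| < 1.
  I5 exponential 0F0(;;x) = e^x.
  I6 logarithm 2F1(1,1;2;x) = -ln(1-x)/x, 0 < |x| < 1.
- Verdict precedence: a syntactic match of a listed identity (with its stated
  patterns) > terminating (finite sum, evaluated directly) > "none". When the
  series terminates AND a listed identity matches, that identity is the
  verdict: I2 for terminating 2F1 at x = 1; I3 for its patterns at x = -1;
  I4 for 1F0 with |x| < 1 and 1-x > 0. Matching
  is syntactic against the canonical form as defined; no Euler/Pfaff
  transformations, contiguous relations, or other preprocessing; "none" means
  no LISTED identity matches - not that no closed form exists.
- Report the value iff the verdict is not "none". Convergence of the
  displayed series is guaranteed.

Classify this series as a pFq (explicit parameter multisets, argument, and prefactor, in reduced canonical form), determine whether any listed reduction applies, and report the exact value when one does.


Canonical form: C = 4/3 times 1F0 with upper {-10}, lower {-}, x = -4/5. Verdict: the I4 binomial reduction matches (the 1F0 binomial series: exponent 10, x = -4/5). Its exact value is 4649045868/9765625.

The tell: with t_0 = 4/3, the product of the first k integers (prefactor 4/3) is k!.
Adjacent-term ratio: r(k) = (-4/5) * (k-10) / [(k+1)] - rational; roots negated = parameters, x = (-4/5), C = 4/3.


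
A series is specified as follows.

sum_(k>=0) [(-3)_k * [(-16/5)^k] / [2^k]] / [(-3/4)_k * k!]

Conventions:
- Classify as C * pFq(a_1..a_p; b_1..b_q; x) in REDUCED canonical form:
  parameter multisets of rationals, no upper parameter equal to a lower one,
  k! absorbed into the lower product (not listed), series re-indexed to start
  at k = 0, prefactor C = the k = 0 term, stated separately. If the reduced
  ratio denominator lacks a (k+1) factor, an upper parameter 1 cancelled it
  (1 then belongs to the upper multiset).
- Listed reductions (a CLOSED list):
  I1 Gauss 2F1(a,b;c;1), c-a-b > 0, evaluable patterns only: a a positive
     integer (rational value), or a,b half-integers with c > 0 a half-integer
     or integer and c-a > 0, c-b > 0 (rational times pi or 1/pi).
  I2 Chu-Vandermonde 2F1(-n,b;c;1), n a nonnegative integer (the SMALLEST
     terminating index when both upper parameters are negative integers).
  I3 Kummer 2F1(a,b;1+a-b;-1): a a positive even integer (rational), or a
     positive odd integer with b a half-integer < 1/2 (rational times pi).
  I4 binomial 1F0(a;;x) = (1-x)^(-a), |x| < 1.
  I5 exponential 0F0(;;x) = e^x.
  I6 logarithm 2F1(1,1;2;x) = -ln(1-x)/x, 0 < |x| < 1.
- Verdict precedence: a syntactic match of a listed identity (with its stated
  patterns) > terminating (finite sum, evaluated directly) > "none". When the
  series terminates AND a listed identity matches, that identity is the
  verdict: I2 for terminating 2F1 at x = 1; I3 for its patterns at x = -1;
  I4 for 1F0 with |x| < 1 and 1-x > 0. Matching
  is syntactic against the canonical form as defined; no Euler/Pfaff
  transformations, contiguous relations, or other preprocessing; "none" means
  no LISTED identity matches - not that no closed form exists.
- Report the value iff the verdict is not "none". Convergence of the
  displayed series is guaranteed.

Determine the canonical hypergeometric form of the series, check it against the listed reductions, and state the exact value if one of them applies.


Classification (C = 1): 1F1 with upper {-3}, lower {-3/4}, argument x = -8/5. Verdict: terminating. With -3 upstairs the series is a 4-term polynomial sum; evaluated term by term. Value: -119693/1875.

Key observation: x = (-8/5) and the two k-th powers (prefactor 1) combine into one argument.
Adjacent-term ratio: r(k) = (-8/5) * (k-3) / [(k-3/4) (k+1)] - rational in k. x = (-8/5); t_0 = 1; negate the roots.


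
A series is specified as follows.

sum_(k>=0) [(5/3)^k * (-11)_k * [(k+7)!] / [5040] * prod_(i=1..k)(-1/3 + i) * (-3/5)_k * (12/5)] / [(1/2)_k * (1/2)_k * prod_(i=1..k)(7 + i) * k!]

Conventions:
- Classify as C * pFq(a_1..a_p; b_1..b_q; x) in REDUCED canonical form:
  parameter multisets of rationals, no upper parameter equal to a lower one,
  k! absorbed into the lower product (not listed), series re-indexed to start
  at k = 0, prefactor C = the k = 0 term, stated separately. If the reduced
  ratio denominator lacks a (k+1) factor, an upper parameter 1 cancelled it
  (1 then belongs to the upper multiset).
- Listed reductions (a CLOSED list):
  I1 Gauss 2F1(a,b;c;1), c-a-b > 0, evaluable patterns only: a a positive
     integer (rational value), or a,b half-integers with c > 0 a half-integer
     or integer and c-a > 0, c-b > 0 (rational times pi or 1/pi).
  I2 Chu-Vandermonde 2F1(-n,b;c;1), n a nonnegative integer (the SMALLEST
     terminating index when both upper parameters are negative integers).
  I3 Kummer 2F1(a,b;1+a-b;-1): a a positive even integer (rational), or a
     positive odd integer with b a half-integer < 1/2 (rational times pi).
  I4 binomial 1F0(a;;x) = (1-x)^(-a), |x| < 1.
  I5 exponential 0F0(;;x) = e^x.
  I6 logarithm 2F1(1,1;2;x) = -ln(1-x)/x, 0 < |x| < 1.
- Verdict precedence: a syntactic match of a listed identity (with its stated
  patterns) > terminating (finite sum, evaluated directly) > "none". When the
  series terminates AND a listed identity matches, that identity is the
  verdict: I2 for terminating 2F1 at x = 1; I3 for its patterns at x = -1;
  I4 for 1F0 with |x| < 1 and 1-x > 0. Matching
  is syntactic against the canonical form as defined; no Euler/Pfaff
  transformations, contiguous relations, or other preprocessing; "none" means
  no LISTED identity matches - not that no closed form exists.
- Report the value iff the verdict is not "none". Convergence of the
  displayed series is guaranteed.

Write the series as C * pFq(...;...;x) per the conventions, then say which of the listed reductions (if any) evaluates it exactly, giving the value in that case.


x = 5/3 here; the reduced form reads 3F2, upper {-11, -3/5, 2/3}, lower {1/2, 1/2}, C = 12/5. Verdict: terminating - the sum ends at index 11 because -11 is a negative integer; exact evaluation follows. Its exact value is 1455857696809226794684/45230701926819488625.

Structural cue: x = (5/3) and the running product (prefactor 12/5) telescopes to a rising factorial.
Term ratio: r(k) = (5/3) * (k-11) (k-3/5) (k+2/3) / [(k+1/2) (k+1/2) (k+1)] - poly over poly, x = (5/3) from leading terms; C = 12/5 at k = 0.


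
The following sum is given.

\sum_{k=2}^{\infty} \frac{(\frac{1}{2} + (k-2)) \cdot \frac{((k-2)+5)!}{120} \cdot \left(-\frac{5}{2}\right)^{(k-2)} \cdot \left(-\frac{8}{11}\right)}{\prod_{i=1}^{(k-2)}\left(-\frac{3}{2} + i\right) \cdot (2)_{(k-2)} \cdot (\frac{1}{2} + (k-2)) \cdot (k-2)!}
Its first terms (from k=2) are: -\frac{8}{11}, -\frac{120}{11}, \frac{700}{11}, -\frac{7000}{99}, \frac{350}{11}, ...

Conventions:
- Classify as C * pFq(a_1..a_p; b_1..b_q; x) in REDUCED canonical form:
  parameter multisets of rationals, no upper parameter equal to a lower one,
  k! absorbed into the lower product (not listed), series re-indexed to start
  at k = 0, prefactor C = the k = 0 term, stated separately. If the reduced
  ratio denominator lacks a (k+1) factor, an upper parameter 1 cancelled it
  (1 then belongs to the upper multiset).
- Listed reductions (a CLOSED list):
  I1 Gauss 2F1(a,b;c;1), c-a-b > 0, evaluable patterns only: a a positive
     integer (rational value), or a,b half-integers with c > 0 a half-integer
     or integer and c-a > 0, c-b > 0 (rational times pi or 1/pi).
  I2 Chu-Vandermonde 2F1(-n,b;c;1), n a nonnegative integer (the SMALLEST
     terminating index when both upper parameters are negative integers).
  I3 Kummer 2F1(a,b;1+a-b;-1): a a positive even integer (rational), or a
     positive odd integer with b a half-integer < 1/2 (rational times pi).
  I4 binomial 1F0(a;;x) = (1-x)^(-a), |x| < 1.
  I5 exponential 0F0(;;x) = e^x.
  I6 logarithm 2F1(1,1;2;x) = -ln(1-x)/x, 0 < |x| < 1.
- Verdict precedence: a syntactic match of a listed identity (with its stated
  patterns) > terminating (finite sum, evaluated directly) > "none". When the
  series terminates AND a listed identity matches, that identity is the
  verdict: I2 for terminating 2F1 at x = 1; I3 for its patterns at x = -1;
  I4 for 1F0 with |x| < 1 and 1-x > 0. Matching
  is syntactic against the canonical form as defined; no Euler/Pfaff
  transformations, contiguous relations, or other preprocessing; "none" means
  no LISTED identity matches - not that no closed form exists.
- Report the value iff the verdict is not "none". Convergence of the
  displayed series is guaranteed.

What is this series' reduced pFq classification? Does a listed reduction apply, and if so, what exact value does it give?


Key step: t_0 being -\frac{8}{11}, the factorial ratio (C = -8/11) (k+a-1)!/(a-1)! is a rising factorial (a)_k.
Term ratio: r(k) = -\frac{5}{2} * (k+6) / [(k-\frac{1}{2}) (k+2) (k+1)] - rational; roots negated = parameters, x = -\frac{5}{2}, C = -\frac{8}{11}.

Canonical form: C = -\frac{8}{11} times 1F2 with upper {6}, lower {-\frac{1}{2}, 2}, x = -\frac{5}{2}. Verdict: none - at argument -\frac{5}{2} the multisets {6} ; {-\frac{1}{2}, 2} match no listed identity.


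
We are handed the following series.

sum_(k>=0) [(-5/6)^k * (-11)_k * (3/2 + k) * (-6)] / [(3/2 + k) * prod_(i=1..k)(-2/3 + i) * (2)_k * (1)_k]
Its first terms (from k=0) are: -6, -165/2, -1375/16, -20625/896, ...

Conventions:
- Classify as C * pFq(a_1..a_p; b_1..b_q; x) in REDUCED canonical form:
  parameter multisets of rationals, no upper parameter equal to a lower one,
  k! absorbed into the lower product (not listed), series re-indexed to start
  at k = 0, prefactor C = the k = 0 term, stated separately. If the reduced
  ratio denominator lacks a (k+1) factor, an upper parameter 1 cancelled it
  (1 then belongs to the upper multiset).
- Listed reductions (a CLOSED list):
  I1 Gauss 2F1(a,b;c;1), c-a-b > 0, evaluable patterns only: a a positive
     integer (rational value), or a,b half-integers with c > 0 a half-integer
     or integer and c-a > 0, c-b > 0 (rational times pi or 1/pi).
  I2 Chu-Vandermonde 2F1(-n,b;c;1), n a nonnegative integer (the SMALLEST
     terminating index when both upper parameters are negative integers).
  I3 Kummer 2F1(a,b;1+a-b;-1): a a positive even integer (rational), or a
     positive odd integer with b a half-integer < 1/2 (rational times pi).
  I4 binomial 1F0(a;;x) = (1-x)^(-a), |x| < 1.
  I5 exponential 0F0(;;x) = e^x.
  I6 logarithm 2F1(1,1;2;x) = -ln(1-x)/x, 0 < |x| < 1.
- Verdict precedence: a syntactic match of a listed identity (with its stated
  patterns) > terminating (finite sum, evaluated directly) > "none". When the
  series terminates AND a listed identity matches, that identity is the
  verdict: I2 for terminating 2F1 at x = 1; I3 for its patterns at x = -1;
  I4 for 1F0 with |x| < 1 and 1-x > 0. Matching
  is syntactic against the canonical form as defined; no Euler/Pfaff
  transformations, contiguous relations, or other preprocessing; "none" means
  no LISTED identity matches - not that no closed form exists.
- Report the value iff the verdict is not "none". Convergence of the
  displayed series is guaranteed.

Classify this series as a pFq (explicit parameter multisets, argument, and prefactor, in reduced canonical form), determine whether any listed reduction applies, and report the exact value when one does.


Key step: with t_0 = -6, the factor k + 3/2 cancels (top and bottom), leaving prefactor -6.
Consecutive-term ratio: r(k) = (-5/6) * (k-11) / [(k+1/3) (k+2) (k+1)] - rational in k, leading ratio (-5/6); with t_0 = -6, classification follows.

Prefactor -6, argument -5/6: 1F2 with upper {-11} over lower {1/3, 2}. Verdict: terminating - the sum ends at index 11 because -11 is a negative integer; exact evaluation follows. Exact value: -5524049828734831983649/27639044572314599424.


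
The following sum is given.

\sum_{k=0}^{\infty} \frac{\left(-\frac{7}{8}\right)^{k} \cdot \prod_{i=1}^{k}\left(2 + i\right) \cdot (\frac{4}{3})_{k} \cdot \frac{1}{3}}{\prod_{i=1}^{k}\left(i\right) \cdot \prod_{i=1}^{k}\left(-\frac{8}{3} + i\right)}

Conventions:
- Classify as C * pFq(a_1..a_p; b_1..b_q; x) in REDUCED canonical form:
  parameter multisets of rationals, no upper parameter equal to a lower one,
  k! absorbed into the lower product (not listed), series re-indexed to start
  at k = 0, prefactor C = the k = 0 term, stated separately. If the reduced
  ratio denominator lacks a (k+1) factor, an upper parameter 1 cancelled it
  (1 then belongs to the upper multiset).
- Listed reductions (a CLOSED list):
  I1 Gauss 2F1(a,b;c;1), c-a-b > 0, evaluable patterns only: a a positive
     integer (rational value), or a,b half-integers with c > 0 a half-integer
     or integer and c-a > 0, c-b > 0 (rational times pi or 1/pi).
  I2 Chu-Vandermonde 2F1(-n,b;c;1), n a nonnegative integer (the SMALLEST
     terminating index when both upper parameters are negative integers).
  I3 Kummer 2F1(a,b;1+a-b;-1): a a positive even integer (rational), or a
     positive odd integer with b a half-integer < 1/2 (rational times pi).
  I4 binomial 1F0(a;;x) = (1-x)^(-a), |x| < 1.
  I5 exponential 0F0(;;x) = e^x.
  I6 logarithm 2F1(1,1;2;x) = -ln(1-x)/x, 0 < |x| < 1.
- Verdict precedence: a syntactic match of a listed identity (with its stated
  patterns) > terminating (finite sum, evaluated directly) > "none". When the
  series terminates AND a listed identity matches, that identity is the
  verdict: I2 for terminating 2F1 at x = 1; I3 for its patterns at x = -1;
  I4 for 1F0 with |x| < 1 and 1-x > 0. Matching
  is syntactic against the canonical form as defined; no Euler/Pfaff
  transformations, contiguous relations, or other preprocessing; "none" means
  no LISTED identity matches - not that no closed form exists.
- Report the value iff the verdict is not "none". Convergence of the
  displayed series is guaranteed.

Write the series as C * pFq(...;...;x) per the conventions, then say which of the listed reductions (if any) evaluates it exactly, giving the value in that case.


Classification (C = \frac{1}{3}): 2F1 with upper {\frac{4}{3}, 3}, lower {-\frac{5}{3}}, argument x = -\frac{7}{8}. Verdict: none here - no I1-I6 shape fits x = -\frac{7}{8} with lower {-\frac{5}{3}}.

Key step: from the first term \frac{1}{3}: the running product (prefactor 1/3) telescopes to a rising factorial.
Consecutive-term ratio: r(k) = -\frac{7}{8} * (k+\frac{4}{3}) (k+3) / [(k-\frac{5}{3}) (k+1)] - rational in k. x = -\frac{7}{8}; t_0 = \frac{1}{3}; negate the roots.


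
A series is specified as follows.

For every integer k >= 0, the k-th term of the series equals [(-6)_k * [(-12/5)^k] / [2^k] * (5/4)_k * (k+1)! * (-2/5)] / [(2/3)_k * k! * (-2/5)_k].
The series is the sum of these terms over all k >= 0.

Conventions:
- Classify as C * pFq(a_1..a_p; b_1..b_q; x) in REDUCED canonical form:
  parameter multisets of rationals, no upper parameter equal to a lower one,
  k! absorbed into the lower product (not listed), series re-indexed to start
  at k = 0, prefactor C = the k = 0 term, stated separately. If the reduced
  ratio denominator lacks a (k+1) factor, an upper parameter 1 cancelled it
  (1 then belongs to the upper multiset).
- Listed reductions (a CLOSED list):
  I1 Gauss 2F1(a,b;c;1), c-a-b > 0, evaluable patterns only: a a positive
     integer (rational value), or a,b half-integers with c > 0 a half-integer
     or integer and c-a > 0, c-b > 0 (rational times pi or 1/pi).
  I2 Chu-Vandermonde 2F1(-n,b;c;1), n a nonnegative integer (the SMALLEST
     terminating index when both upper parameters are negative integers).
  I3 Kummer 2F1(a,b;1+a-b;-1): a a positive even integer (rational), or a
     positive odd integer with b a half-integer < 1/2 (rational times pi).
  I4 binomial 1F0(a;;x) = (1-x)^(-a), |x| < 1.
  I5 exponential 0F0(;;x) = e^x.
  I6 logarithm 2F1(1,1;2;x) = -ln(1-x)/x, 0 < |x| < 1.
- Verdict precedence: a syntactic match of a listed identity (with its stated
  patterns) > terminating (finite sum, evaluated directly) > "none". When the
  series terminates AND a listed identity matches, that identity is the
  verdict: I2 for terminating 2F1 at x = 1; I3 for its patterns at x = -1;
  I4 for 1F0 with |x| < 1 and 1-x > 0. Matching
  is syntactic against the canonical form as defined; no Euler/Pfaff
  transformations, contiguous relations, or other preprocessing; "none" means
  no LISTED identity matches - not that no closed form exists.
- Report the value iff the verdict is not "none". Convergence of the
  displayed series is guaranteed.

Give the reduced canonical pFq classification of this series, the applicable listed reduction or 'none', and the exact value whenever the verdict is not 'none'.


The series (x = -6/5) is 3F2: upper {-6, 5/4, 2}, lower {-2/5, 2/3}, prefactor -2/5. Verdict: terminating - the sum ends at index 6 because -6 is a negative integer; exact evaluation follows. Sum: 3536028157/235520.

The tell: t_0 = -2/5 here, and the two k-th powers (C = -2/5) combine into one argument.
Adjacent-term ratio: r(k) = (-6/5) * (k-6) (k+5/4) (k+2) / [(k-2/5) (k+2/3) (k+1)] - rational; roots negated = parameters, x = (-6/5), C = -2/5.


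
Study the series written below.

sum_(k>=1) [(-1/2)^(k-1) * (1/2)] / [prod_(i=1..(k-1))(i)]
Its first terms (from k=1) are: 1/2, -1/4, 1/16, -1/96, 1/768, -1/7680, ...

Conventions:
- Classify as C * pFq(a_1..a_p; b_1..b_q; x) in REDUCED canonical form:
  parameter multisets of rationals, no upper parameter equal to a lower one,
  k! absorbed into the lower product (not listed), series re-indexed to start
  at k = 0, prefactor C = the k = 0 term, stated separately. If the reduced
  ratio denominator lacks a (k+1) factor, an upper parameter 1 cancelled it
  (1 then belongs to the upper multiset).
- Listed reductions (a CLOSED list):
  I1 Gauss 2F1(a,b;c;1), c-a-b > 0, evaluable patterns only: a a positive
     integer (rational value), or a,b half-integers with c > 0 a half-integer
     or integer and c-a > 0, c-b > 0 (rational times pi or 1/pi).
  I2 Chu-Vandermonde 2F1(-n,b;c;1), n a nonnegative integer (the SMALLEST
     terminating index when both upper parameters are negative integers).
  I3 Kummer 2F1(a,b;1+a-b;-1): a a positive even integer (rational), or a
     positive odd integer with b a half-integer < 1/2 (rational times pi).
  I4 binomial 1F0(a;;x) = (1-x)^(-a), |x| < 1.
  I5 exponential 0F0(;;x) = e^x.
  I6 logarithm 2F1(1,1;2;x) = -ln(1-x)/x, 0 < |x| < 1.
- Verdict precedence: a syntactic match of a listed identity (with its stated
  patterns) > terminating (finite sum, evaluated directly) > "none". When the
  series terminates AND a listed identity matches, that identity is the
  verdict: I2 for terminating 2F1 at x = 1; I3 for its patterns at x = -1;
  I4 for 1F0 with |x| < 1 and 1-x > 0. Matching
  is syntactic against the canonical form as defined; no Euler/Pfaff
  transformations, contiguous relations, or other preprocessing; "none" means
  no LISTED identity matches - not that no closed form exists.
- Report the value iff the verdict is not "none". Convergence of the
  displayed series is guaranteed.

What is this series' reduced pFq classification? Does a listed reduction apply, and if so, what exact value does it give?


x = -1/2 here; the reduced form reads 0F0, upper {-}, lower {-}, C = 1/2. Verdict at x = -1/2: the exponential series (I5) matches (the 0F0 exponential series at x = -1/2). Exact value: (1/2) * e^(-1/2).

Key observation: with t_0 = 1/2, the product of the first k integers (C = 1/2) is k!.
Ratio: r(k) = (-1/2) * 1 / [(k+1)] - rational in k. x = (-1/2); t_0 = 1/2; negate the roots.


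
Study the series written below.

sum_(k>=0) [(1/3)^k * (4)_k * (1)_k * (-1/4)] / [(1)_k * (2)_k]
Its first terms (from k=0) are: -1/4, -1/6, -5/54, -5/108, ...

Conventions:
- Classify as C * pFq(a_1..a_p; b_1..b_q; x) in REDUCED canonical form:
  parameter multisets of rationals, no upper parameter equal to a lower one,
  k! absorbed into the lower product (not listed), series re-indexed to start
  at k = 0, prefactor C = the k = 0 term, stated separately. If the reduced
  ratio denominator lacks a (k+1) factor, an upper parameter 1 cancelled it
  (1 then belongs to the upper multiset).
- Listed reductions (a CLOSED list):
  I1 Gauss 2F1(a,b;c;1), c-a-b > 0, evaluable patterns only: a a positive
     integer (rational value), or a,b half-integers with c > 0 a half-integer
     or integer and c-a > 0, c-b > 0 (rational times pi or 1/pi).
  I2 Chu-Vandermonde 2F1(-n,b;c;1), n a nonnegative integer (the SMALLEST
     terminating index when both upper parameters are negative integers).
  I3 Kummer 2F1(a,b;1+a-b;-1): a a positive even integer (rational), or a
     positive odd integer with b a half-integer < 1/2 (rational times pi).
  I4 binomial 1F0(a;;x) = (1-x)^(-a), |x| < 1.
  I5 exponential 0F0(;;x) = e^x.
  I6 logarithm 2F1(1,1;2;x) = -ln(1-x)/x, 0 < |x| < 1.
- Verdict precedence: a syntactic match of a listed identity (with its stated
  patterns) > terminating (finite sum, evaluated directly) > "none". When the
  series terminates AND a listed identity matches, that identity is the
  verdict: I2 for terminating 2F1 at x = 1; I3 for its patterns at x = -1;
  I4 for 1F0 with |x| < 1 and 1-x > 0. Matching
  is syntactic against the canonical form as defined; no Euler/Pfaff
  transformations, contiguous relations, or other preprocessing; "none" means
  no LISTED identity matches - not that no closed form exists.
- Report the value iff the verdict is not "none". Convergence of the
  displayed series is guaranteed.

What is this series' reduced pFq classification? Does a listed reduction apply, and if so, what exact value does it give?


Structural cue: t_0 being -1/4, (1)_k (prefactor -1/4) is k! itself.
Adjacent-term ratio: r(k) = (1/3) * (k+1) (k+4) / [(k+2) (k+1)] - rational in k, leading ratio (1/3); with t_0 = -1/4, classification follows.

This is -1/4 * 2F1(1, 4; 2; 1/3) in reduced canonical form. Verdict: none here - no I1-I6 shape fits x = 1/3 with lower {2}.


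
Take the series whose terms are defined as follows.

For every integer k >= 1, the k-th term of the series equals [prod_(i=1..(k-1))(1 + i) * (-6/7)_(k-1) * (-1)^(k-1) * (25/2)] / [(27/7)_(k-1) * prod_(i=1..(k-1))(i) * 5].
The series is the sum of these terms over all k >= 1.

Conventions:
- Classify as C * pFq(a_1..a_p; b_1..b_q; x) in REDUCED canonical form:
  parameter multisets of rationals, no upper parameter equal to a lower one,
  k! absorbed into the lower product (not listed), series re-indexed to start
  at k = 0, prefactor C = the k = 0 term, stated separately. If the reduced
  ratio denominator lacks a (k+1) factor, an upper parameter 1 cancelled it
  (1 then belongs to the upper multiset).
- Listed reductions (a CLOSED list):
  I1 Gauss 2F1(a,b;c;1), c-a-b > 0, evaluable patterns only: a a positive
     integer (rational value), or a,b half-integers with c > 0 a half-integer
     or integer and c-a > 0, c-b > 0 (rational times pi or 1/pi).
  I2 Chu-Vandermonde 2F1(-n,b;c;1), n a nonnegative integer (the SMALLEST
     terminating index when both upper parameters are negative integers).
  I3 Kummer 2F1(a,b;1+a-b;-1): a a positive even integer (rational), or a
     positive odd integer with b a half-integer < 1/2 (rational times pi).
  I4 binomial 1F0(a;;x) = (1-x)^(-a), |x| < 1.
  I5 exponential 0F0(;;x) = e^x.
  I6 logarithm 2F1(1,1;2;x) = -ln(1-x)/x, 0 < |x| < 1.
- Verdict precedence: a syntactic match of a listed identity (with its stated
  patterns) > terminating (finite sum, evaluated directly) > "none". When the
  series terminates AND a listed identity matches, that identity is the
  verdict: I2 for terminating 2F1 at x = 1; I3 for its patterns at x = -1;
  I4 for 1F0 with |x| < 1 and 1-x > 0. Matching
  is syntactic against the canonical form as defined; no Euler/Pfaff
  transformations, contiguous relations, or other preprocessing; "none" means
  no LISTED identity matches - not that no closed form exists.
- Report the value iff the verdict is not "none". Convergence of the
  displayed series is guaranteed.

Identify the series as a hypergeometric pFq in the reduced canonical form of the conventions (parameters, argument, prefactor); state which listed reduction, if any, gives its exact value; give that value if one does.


This is 5/2 * 2F1(-6/7, 2; 27/7; -1) in reduced canonical form. Verdict (x = -1): the Kummer evaluation I3 applies (x = -1; c = 27/7 equals 1+a-b for upper {-6/7, 2}: listed pattern). Value: 25/7.

Key step: with t_0 = 5/2, the product of the first k integers (C = 5/2) is k!.
Consecutive-term ratio: r(k) = (-1) * (k-6/7) (k+2) / [(k+27/7) (k+1)] - rational; roots negated = parameters, x = (-1), C = 5/2.


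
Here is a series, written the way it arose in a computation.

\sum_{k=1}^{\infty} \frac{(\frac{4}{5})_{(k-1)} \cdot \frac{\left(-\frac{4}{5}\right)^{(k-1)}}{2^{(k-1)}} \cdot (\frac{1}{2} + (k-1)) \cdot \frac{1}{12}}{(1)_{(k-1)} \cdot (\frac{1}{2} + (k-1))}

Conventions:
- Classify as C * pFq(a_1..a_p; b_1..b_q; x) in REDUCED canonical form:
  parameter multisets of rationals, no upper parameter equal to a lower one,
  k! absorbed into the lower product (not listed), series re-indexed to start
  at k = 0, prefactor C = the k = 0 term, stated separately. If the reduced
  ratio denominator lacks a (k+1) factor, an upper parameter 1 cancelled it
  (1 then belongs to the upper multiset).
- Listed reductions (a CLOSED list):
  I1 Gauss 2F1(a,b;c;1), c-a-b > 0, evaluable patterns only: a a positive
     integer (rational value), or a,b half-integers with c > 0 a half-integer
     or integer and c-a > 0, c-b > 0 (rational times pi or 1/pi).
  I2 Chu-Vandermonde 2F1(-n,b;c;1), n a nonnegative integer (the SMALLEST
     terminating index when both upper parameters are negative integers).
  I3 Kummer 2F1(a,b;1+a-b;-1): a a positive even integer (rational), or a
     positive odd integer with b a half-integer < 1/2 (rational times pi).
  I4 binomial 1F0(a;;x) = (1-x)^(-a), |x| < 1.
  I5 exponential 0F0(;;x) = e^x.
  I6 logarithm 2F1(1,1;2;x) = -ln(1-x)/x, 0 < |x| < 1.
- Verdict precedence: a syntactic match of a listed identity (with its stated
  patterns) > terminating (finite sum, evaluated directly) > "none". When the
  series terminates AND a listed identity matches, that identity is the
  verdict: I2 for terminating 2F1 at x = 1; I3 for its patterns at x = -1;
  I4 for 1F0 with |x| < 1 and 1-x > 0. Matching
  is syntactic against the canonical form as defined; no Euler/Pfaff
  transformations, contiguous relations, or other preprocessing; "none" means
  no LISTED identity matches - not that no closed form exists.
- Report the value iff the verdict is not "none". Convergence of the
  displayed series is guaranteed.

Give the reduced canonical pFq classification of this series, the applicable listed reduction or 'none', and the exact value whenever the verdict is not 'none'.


At argument -\frac{2}{5}: a 1F0 with upper {\frac{4}{5}}, lower {-}, scaled by C = \frac{1}{12}. Verdict (x = -\frac{2}{5}): binomial (I4) applies (the 1F0 binomial series: exponent -4/5, x = -\frac{2}{5}). Hence: \frac{1}{12} \cdot \left(\frac{7}{5}\right)^{-\frac{4}{5}}.

First insight: x = -\frac{2}{5} and the two k-th powers (C = 1/12) combine into one argument.
Term ratio: r(k) = -\frac{2}{5} * (k+\frac{4}{5}) / [(k+1)] - rational in k, leading ratio -\frac{2}{5}; with t_0 = \frac{1}{12}, classification follows.
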